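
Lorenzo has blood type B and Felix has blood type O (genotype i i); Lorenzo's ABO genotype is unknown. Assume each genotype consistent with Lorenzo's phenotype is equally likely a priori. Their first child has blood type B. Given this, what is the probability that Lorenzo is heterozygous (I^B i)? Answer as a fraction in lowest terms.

Possible genotypes: Lorenzo ∈ {I^B I^B, I^B i}; Felix ∈ {i i}.
Weight each parental genotype pair by prior × P(type-B child):
  I^B I^B × i i: posterior weight 2/3.
  I^B i × i i: posterior weight 1/3.
Sum the posterior weight over pairs where Lorenzo is I^B i: 1/3.

1/3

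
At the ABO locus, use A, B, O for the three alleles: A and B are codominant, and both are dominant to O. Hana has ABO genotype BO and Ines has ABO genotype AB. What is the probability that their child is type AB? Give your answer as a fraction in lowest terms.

ABO cross BO × AB → offspring phenotypes: 1/4 A, 1/2 B, 1/4 AB.
So P(type AB) = 1/4.

1/4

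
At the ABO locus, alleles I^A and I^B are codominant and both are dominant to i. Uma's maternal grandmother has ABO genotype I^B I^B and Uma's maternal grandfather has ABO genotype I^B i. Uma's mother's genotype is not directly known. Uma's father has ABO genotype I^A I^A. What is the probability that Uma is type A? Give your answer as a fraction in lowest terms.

Uma's mother's ABO genotype from I^B I^B × I^B i: 1/2 I^B I^B, 1/2 I^B i.
Crossing each possibility with the father I^A I^A and summing P(type A): 1/2·0 + 1/2·1/2 = 1/4.

1/4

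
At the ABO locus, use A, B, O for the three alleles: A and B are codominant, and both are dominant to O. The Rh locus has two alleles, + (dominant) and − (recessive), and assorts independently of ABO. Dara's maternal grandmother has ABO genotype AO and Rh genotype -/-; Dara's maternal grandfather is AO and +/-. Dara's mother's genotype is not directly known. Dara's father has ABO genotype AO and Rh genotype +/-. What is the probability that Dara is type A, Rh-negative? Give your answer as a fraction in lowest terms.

Dara's mother's ABO genotype from AO × AO: 1/4 AA, 1/2 AO, 1/4 OO.
Crossing each possibility with the father AO and summing P(type A): 1/4·1 + 1/2·3/4 + 1/4·1/2 = 3/4.
Similarly for Rh via the mother's Rh distribution: P(Rh-) = 3/8.
Independent loci: 3/4 × 3/8 = 9/32.

9/32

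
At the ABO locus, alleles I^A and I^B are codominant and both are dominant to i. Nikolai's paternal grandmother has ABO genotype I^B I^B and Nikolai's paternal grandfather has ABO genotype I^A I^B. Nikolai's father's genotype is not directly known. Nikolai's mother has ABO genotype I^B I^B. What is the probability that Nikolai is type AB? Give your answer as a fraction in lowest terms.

Nikolai's father's ABO genotype from I^B I^B × I^A I^B: 1/2 I^A I^B, 1/2 I^B I^B.
Crossing each possibility with the mother I^B I^B and summing P(type AB): 1/2·1/2 + 1/2·0 = 1/4.

1/4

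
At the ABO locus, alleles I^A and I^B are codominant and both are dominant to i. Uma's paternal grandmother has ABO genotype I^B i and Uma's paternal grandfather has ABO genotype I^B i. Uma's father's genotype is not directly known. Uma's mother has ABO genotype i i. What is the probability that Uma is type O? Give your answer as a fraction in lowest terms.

1/2

Uma's father's ABO genotype from I^B i × I^B i: 1/4 I^B I^B, 1/2 I^B i, 1/4 i i.
Crossing each possibility with the mother i i and summing P(type O): 1/4·0 + 1/2·1/2 + 1/4·1 = 1/2.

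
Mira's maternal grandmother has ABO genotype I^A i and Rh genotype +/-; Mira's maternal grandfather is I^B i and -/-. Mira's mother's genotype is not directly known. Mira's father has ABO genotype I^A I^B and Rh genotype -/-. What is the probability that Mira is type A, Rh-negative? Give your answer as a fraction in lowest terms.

9/32

Mira's mother's ABO genotype from I^A i × I^B i: 1/4 I^A I^B, 1/4 I^A i, 1/4 I^B i, 1/4 i i.
Crossing each possibility with the father I^A I^B and summing P(type A): 1/4·1/4 + 1/4·1/2 + 1/4·1/4 + 1/4·1/2 = 3/8.
Similarly for Rh via the mother's Rh distribution: P(Rh-) = 3/4.
Independent loci: 3/8 × 3/4 = 9/32.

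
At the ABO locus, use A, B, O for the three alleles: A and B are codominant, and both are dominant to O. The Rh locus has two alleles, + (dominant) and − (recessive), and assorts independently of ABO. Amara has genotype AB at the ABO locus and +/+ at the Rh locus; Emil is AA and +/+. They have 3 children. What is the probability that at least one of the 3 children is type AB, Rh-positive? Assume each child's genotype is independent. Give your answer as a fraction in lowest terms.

ABO cross AB × AA → 1/2 A, 1/2 AB.
Rh cross +/+ × +/+ → 1 Rh+; so P(type AB, Rh-positive) = 1/2 × 1 = 1/2 per child.
P(none) = (1/2)^3 = 1/8; P(at least one) = 1 − 1/8 = 7/8.

7/8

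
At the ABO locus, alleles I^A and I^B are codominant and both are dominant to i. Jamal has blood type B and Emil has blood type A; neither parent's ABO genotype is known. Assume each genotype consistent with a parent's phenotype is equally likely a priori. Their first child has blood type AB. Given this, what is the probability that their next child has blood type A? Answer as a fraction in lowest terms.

5/36

Possible genotypes: Jamal ∈ {I^B I^B, I^B i}; Emil ∈ {I^A I^A, I^A i}.
Weight each parental genotype pair by prior × P(type-AB child):
  I^B I^B × I^A I^A: posterior weight 4/9; P(next child type A) = 0.
  I^B I^B × I^A i: posterior weight 2/9; P(next child type A) = 0.
  I^B i × I^A I^A: posterior weight 2/9; P(next child type A) = 1/2.
  I^B i × I^A i: posterior weight 1/9; P(next child type A) = 1/4.
Weighted sum = 5/36.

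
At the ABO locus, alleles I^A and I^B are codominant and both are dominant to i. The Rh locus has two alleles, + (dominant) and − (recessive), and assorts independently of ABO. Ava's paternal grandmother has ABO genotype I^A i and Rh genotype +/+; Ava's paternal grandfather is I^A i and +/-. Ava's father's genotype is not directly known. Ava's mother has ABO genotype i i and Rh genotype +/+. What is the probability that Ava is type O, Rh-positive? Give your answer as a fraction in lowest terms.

Ava's father's ABO genotype from I^A i × I^A i: 1/4 I^A I^A, 1/2 I^A i, 1/4 i i.
Crossing each possibility with the mother i i and summing P(type O): 1/4·0 + 1/2·1/2 + 1/4·1 = 1/2.
Similarly for Rh via the father's Rh distribution: P(Rh+) = 1.
Independent loci: 1/2 × 1 = 1/2.

1/2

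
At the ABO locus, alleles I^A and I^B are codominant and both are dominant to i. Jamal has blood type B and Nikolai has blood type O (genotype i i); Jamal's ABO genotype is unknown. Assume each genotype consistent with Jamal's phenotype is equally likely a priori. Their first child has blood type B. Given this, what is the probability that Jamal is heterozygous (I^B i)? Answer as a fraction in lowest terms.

Possible genotypes: Jamal ∈ {I^B I^B, I^B i}; Nikolai ∈ {i i}.
Weight each parental genotype pair by prior × P(type-B child):
  I^B I^B × i i: posterior weight 2/3.
  I^B i × i i: posterior weight 1/3.
Sum the posterior weight over pairs where Jamal is I^B i: 1/3.

1/3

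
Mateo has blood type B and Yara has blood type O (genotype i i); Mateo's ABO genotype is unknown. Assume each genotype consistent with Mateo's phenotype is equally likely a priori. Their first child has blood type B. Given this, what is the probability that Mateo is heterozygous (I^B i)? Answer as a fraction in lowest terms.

Possible genotypes: Mateo ∈ {I^B I^B, I^B i}; Yara ∈ {i i}.
Weight each parental genotype pair by prior × P(type-B child):
  I^B I^B × i i: posterior weight 2/3.
  I^B i × i i: posterior weight 1/3.
Sum the posterior weight over pairs where Mateo is I^B i: 1/3.

1/3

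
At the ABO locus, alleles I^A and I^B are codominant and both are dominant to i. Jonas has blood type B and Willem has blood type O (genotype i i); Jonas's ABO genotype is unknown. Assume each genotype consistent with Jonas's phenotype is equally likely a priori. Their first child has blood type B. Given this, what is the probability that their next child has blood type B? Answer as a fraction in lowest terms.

Possible genotypes: Jonas ∈ {I^B I^B, I^B i}; Willem ∈ {i i}.
Weight each parental genotype pair by prior × P(type-B child):
  I^B I^B × i i: posterior weight 2/3; P(next child type B) = 1.
  I^B i × i i: posterior weight 1/3; P(next child type B) = 1/2.
Weighted sum = 5/6.

5/6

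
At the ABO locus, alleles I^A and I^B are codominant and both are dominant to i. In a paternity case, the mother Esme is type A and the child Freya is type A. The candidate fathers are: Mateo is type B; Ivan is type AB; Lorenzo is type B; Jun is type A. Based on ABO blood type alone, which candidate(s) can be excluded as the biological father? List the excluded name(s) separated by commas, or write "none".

none

A candidate is excluded only if no genotype consistent with his phenotype could produce a type A child with a type A mother.
Every candidate has at least one consistent genotype combination, so none can be excluded.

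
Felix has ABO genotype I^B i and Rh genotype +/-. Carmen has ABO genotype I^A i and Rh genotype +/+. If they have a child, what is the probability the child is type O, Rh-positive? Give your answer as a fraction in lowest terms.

ABO cross I^B i × I^A i → offspring phenotypes: 1/4 O, 1/4 A, 1/4 B, 1/4 AB.
Rh cross +/- × +/+ → 1 Rh+.
Independent loci: P(type O, Rh-positive) = 1/4 × 1 = 1/4.

1/4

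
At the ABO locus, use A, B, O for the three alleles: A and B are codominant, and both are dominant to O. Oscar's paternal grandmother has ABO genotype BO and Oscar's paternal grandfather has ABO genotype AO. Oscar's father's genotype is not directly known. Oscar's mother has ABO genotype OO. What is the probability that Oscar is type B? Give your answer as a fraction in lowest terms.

1/4

Oscar's father's ABO genotype from BO × AO: 1/4 AB, 1/4 AO, 1/4 BO, 1/4 OO.
Crossing each possibility with the mother OO and summing P(type B): 1/4·1/2 + 1/4·0 + 1/4·1/2 + 1/4·0 = 1/4.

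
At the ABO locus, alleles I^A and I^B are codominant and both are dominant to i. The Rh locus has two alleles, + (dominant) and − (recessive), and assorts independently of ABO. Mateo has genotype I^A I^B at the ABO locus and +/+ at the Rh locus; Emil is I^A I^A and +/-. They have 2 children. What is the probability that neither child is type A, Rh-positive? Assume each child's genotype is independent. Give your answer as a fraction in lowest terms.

ABO cross I^A I^B × I^A I^A → 1/2 A, 1/2 AB.
Rh cross +/+ × +/- → 1 Rh+; so P(type A, Rh-positive) = 1/2 × 1 = 1/2 per child.
P(not type A, Rh-positive) = 1/2 for one child; (1/2)^2 = 1/4.

1/4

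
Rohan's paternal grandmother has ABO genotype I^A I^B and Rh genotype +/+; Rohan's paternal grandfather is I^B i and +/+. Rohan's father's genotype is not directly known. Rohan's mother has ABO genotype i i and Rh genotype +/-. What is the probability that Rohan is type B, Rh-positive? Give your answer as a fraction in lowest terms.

1/2

Rohan's father's ABO genotype from I^A I^B × I^B i: 1/4 I^A I^B, 1/4 I^A i, 1/4 I^B I^B, 1/4 I^B i.
Crossing each possibility with the mother i i and summing P(type B): 1/4·1/2 + 1/4·0 + 1/4·1 + 1/4·1/2 = 1/2.
Similarly for Rh via the father's Rh distribution: P(Rh+) = 1.
Independent loci: 1/2 × 1 = 1/2.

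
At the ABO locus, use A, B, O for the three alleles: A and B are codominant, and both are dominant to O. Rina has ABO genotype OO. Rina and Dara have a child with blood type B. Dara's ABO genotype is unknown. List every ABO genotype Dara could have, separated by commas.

AB, BB, BO

For each candidate genotype of Dara, check whether crossing it with OO can produce every observed child phenotype.
  AA → possible child types {A} ✗
  AB → possible child types {A, B} ✓
  AO → possible child types {O, A} ✗
  BB → possible child types {B} ✓
  BO → possible child types {O, B} ✓
  OO → possible child types {O} ✗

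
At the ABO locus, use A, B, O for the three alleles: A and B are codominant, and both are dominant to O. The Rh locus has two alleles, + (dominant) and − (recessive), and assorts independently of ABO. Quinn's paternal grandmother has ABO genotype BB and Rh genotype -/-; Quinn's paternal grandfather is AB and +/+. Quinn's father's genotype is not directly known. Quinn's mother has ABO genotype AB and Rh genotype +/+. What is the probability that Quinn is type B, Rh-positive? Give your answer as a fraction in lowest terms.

3/8

Quinn's father's ABO genotype from BB × AB: 1/2 AB, 1/2 BB.
Crossing each possibility with the mother AB and summing P(type B): 1/2·1/4 + 1/2·1/2 = 3/8.
Similarly for Rh via the father's Rh distribution: P(Rh+) = 1.
Independent loci: 3/8 × 1 = 3/8.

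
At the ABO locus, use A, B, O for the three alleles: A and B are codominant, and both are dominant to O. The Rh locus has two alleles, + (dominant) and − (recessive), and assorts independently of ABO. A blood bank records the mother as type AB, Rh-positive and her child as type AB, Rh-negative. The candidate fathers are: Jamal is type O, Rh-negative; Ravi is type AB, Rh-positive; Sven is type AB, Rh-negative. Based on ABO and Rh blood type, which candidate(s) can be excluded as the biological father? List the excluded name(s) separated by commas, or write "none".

A candidate is excluded only if no genotype consistent with his phenotype could produce a type AB, Rh-negative child with a type AB, Rh-positive mother.
Jamal (type O, Rh-): no genotype consistent with that phenotype can produce a type-AB Rh- child with a type-AB mother.

Jamal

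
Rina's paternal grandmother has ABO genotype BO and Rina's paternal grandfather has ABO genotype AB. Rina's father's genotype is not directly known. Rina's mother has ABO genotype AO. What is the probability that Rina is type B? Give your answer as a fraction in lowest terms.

1/4

Rina's father's ABO genotype from BO × AB: 1/4 AB, 1/4 AO, 1/4 BB, 1/4 BO.
Crossing each possibility with the mother AO and summing P(type B): 1/4·1/4 + 1/4·0 + 1/4·1/2 + 1/4·1/4 = 1/4.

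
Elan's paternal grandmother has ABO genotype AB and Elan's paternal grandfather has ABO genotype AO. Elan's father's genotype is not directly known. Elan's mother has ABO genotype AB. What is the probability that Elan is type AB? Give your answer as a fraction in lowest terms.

Elan's father's ABO genotype from AB × AO: 1/4 AA, 1/4 AB, 1/4 AO, 1/4 BO.
Crossing each possibility with the mother AB and summing P(type AB): 1/4·1/2 + 1/4·1/2 + 1/4·1/4 + 1/4·1/4 = 3/8.

3/8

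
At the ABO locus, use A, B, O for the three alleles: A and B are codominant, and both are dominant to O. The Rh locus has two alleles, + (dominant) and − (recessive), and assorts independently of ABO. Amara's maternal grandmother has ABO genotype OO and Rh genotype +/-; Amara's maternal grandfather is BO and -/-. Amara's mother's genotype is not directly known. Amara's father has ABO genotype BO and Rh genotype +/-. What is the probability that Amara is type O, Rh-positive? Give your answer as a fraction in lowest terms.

Amara's mother's ABO genotype from OO × BO: 1/2 BO, 1/2 OO.
Crossing each possibility with the father BO and summing P(type O): 1/2·1/4 + 1/2·1/2 = 3/8.
Similarly for Rh via the mother's Rh distribution: P(Rh+) = 5/8.
Independent loci: 3/8 × 5/8 = 15/64.

15/64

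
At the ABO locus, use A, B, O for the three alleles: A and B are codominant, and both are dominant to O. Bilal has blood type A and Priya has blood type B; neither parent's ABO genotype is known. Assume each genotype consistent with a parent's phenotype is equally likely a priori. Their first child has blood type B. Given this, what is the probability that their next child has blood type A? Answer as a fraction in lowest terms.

1/12

Possible genotypes: Bilal ∈ {AA, AO}; Priya ∈ {BB, BO}.
Weight each parental genotype pair by prior × P(type-B child):
  AO × BB: posterior weight 2/3; P(next child type A) = 0.
  AO × BO: posterior weight 1/3; P(next child type A) = 1/4.
Weighted sum = 1/12.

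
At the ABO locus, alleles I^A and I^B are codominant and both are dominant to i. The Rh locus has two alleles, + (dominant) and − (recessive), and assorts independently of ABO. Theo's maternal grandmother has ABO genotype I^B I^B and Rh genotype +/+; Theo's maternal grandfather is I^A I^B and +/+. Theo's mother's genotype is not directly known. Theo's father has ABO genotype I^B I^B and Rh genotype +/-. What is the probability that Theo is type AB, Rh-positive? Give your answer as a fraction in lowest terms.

1/4

Theo's mother's ABO genotype from I^B I^B × I^A I^B: 1/2 I^A I^B, 1/2 I^B I^B.
Crossing each possibility with the father I^B I^B and summing P(type AB): 1/2·1/2 + 1/2·0 = 1/4.
Similarly for Rh via the mother's Rh distribution: P(Rh+) = 1.
Independent loci: 1/4 × 1 = 1/4.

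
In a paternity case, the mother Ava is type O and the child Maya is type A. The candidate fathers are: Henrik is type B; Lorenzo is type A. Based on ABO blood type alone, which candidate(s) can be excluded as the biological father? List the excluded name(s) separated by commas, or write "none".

A candidate is excluded only if no genotype consistent with his phenotype could produce a type A child with a type O mother.
Henrik (type B): no genotype consistent with that phenotype can produce a type-A child with a type-O mother.

Henrik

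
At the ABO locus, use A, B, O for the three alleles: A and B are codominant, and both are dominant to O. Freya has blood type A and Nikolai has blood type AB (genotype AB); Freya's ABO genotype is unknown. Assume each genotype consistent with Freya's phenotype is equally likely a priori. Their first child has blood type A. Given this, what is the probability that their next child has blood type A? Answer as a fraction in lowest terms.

Possible genotypes: Freya ∈ {AA, AO}; Nikolai ∈ {AB}.
Weight each parental genotype pair by prior × P(type-A child):
  AA × AB: posterior weight 1/2; P(next child type A) = 1/2.
  AO × AB: posterior weight 1/2; P(next child type A) = 1/2.
Weighted sum = 1/2.

1/2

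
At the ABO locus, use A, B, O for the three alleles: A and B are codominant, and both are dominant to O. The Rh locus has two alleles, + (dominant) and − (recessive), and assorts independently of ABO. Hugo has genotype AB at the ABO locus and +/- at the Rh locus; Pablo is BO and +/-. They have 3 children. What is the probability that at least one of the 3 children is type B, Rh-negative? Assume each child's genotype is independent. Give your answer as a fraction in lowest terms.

169/512

ABO cross AB × BO → 1/4 A, 1/2 B, 1/4 AB.
Rh cross +/- × +/- → 3/4 Rh+, 1/4 Rh-; so P(type B, Rh-negative) = 1/2 × 1/4 = 1/8 per child.
P(none) = (7/8)^3 = 343/512; P(at least one) = 1 − 343/512 = 169/512.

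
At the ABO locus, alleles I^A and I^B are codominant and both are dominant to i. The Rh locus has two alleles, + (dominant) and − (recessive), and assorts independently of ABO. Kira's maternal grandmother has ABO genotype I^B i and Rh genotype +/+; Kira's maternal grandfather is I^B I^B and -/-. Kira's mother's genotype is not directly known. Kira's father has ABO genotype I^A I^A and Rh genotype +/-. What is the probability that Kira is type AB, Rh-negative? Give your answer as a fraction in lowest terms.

Kira's mother's ABO genotype from I^B i × I^B I^B: 1/2 I^B I^B, 1/2 I^B i.
Crossing each possibility with the father I^A I^A and summing P(type AB): 1/2·1 + 1/2·1/2 = 3/4.
Similarly for Rh via the mother's Rh distribution: P(Rh-) = 1/4.
Independent loci: 3/4 × 1/4 = 3/16.

3/16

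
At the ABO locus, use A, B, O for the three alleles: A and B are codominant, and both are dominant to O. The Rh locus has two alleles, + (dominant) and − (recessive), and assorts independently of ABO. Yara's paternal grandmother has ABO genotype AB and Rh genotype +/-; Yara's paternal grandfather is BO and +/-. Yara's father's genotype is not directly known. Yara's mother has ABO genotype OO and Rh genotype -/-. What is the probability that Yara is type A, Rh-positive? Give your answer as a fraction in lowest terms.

1/8

Yara's father's ABO genotype from AB × BO: 1/4 AB, 1/4 AO, 1/4 BB, 1/4 BO.
Crossing each possibility with the mother OO and summing P(type A): 1/4·1/2 + 1/4·1/2 + 1/4·0 + 1/4·0 = 1/4.
Similarly for Rh via the father's Rh distribution: P(Rh+) = 1/2.
Independent loci: 1/4 × 1/2 = 1/8.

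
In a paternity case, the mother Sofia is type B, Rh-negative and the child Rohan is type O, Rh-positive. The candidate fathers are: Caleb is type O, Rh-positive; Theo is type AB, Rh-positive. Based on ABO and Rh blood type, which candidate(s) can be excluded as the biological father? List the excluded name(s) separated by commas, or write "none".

Theo

A candidate is excluded only if no genotype consistent with his phenotype could produce a type O, Rh-positive child with a type B, Rh-negative mother.
Theo (type AB, Rh+): no genotype consistent with that phenotype can produce a type-O Rh+ child with a type-B mother.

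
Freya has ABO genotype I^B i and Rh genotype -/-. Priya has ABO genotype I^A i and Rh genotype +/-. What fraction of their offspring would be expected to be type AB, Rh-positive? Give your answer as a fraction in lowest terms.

ABO cross I^B i × I^A i → offspring phenotypes: 1/4 O, 1/4 A, 1/4 B, 1/4 AB.
Rh cross -/- × +/- → 1/2 Rh+, 1/2 Rh-.
Independent loci: P(type AB, Rh-positive) = 1/4 × 1/2 = 1/8.

1/8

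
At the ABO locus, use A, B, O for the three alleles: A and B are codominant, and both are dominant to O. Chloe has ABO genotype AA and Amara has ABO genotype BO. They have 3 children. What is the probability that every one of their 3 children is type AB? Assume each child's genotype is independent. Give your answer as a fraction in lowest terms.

1/8

ABO cross AA × BO → 1/2 A, 1/2 AB.
So P(type AB) = 1/2 per child.
All 3 independent: (1/2)^3 = 1/8.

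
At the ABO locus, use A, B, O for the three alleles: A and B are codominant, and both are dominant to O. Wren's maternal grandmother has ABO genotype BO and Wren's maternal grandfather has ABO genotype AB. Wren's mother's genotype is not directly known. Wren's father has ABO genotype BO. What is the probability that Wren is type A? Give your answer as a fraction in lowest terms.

1/8

Wren's mother's ABO genotype from BO × AB: 1/4 AB, 1/4 AO, 1/4 BB, 1/4 BO.
Crossing each possibility with the father BO and summing P(type A): 1/4·1/4 + 1/4·1/4 + 1/4·0 + 1/4·0 = 1/8.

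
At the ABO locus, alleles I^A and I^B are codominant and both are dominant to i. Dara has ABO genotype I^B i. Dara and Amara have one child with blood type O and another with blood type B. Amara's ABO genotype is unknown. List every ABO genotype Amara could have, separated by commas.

I^A i, I^B i, i i

For each candidate genotype of Amara, check whether crossing it with I^B i can produce every observed child phenotype.
  I^A I^A → possible child types {A, AB} ✗
  I^A I^B → possible child types {A, B, AB} ✗
  I^A i → possible child types {O, A, B, AB} ✓
  I^B I^B → possible child types {B} ✗
  I^B i → possible child types {O, B} ✓
  i i → possible child types {O, B} ✓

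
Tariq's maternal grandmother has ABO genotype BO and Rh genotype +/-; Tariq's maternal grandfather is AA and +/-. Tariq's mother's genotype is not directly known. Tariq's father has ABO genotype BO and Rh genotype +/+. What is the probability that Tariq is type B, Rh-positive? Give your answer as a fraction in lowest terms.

Tariq's mother's ABO genotype from BO × AA: 1/2 AB, 1/2 AO.
Crossing each possibility with the father BO and summing P(type B): 1/2·1/2 + 1/2·1/4 = 3/8.
Similarly for Rh via the mother's Rh distribution: P(Rh+) = 1.
Independent loci: 3/8 × 1 = 3/8.

3/8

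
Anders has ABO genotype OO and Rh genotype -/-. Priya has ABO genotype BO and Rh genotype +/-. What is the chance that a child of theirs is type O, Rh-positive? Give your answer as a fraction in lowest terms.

1/4

ABO cross OO × BO → offspring phenotypes: 1/2 O, 1/2 B.
Rh cross -/- × +/- → 1/2 Rh+, 1/2 Rh-.
Independent loci: P(type O, Rh-positive) = 1/2 × 1/2 = 1/4.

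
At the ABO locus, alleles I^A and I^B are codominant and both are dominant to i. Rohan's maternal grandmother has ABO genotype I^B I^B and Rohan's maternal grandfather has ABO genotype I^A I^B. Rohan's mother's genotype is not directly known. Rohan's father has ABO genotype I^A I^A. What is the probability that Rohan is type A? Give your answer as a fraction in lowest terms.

1/4

Rohan's mother's ABO genotype from I^B I^B × I^A I^B: 1/2 I^A I^B, 1/2 I^B I^B.
Crossing each possibility with the father I^A I^A and summing P(type A): 1/2·1/2 + 1/2·0 = 1/4.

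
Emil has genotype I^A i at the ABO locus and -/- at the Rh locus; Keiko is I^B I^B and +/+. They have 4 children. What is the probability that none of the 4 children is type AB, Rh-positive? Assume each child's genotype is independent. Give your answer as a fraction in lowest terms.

ABO cross I^A i × I^B I^B → 1/2 B, 1/2 AB.
Rh cross -/- × +/+ → 1 Rh+; so P(type AB, Rh-positive) = 1/2 × 1 = 1/2 per child.
P(not type AB, Rh-positive) = 1/2 for one child; (1/2)^4 = 1/16.

1/16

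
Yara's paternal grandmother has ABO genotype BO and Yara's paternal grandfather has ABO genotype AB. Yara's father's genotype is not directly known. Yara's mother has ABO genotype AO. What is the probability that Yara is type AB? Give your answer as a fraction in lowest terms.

Yara's father's ABO genotype from BO × AB: 1/4 AB, 1/4 AO, 1/4 BB, 1/4 BO.
Crossing each possibility with the mother AO and summing P(type AB): 1/4·1/4 + 1/4·0 + 1/4·1/2 + 1/4·1/4 = 1/4.

1/4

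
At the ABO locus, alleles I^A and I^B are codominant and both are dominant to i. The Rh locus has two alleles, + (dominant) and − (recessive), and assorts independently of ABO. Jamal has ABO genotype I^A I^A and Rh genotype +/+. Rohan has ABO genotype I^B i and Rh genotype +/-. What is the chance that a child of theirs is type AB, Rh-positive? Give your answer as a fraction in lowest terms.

1/2

ABO cross I^A I^A × I^B i → offspring phenotypes: 1/2 A, 1/2 AB.
Rh cross +/+ × +/- → 1 Rh+.
Independent loci: P(type AB, Rh-positive) = 1/2 × 1 = 1/2.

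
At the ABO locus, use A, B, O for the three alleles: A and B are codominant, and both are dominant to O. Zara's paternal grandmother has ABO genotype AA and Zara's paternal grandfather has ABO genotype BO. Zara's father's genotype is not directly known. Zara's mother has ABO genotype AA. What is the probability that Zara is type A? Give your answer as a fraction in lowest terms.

Zara's father's ABO genotype from AA × BO: 1/2 AB, 1/2 AO.
Crossing each possibility with the mother AA and summing P(type A): 1/2·1/2 + 1/2·1 = 3/4.

3/4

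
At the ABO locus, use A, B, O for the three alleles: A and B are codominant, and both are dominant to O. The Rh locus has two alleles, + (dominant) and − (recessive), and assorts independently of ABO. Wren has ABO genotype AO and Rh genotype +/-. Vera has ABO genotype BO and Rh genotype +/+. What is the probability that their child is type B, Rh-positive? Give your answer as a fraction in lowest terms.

ABO cross AO × BO → offspring phenotypes: 1/4 O, 1/4 A, 1/4 B, 1/4 AB.
Rh cross +/- × +/+ → 1 Rh+.
Independent loci: P(type B, Rh-positive) = 1/4 × 1 = 1/4.

1/4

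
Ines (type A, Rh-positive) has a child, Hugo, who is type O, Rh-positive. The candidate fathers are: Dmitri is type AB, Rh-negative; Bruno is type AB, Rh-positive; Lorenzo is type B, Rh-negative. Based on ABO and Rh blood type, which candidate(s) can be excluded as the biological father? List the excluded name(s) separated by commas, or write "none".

Dmitri, Bruno

A candidate is excluded only if no genotype consistent with his phenotype could produce a type O, Rh-positive child with a type A, Rh-positive mother.
Dmitri (type AB, Rh-): no genotype consistent with that phenotype can produce a type-O Rh+ child with a type-A mother.
Bruno (type AB, Rh+): no genotype consistent with that phenotype can produce a type-O Rh+ child with a type-A mother.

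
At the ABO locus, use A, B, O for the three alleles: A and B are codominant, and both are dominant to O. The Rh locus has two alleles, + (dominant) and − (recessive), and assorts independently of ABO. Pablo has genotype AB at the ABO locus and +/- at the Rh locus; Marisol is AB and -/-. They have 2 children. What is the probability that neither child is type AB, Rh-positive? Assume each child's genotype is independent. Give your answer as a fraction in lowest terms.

ABO cross AB × AB → 1/4 A, 1/4 B, 1/2 AB.
Rh cross +/- × -/- → 1/2 Rh+, 1/2 Rh-; so P(type AB, Rh-positive) = 1/2 × 1/2 = 1/4 per child.
P(not type AB, Rh-positive) = 3/4 for one child; (3/4)^2 = 9/16.

9/16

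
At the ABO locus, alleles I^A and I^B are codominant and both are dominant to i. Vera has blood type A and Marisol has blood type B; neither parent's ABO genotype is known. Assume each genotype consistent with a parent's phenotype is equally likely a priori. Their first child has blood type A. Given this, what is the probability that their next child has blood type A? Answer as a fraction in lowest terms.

Possible genotypes: Vera ∈ {I^A I^A, I^A i}; Marisol ∈ {I^B I^B, I^B i}.
Weight each parental genotype pair by prior × P(type-A child):
  I^A I^A × I^B i: posterior weight 2/3; P(next child type A) = 1/2.
  I^A i × I^B i: posterior weight 1/3; P(next child type A) = 1/4.
Weighted sum = 5/12.

5/12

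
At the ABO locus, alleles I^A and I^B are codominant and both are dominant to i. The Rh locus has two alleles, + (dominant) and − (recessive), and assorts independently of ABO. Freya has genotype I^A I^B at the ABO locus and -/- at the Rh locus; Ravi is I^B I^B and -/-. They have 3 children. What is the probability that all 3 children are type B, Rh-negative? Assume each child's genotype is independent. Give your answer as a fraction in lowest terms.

ABO cross I^A I^B × I^B I^B → 1/2 B, 1/2 AB.
Rh cross -/- × -/- → 1 Rh-; so P(type B, Rh-negative) = 1/2 × 1 = 1/2 per child.
All 3 independent: (1/2)^3 = 1/8.

1/8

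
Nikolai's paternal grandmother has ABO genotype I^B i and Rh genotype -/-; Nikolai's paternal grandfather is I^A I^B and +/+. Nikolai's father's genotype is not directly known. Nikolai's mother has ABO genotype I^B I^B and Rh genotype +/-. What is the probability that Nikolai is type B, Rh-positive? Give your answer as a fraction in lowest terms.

9/16

Nikolai's father's ABO genotype from I^B i × I^A I^B: 1/4 I^A I^B, 1/4 I^A i, 1/4 I^B I^B, 1/4 I^B i.
Crossing each possibility with the mother I^B I^B and summing P(type B): 1/4·1/2 + 1/4·1/2 + 1/4·1 + 1/4·1 = 3/4.
Similarly for Rh via the father's Rh distribution: P(Rh+) = 3/4.
Independent loci: 3/4 × 3/4 = 9/16.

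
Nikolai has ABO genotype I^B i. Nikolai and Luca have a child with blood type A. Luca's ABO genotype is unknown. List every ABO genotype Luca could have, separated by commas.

For each candidate genotype of Luca, check whether crossing it with I^B i can produce every observed child phenotype.
  I^A I^A → possible child types {A, AB} ✓
  I^A I^B → possible child types {A, B, AB} ✓
  I^A i → possible child types {O, A, B, AB} ✓
  I^B I^B → possible child types {B} ✗
  I^B i → possible child types {O, B} ✗
  i i → possible child types {O, B} ✗

I^A I^A, I^A I^B, I^A i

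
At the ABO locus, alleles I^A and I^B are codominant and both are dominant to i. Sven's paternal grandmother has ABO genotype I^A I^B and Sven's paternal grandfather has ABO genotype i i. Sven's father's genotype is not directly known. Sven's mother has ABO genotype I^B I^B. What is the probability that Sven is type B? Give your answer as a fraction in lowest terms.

3/4

Sven's father's ABO genotype from I^A I^B × i i: 1/2 I^A i, 1/2 I^B i.
Crossing each possibility with the mother I^B I^B and summing P(type B): 1/2·1/2 + 1/2·1 = 3/4.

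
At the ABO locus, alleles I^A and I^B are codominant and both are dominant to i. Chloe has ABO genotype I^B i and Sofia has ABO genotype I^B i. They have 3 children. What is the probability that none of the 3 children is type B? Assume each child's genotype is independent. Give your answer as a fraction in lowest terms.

ABO cross I^B i × I^B i → 1/4 O, 3/4 B.
So P(type B) = 3/4 per child.
P(not type B) = 1/4 for one child; (1/4)^3 = 1/64.

1/64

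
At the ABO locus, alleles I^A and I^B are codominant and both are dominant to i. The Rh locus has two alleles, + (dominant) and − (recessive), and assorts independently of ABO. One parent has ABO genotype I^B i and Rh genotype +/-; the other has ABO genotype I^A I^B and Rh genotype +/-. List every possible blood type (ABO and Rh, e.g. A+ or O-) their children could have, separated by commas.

A+, A-, B+, B-, AB+, AB-

Gametes from I^B i × I^A I^B give offspring ABO genotypes I^A I^B, I^A i, I^B I^B, I^B i, i.e. phenotypes A, B, AB.
Rh cross +/- × +/- → phenotypes Rh+, Rh-.
Combining independently: A+, A-, B+, B-, AB+, AB-.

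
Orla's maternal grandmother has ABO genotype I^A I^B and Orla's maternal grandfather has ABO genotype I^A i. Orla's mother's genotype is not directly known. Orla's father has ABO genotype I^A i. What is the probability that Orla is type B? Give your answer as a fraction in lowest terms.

Orla's mother's ABO genotype from I^A I^B × I^A i: 1/4 I^A I^A, 1/4 I^A I^B, 1/4 I^A i, 1/4 I^B i.
Crossing each possibility with the father I^A i and summing P(type B): 1/4·0 + 1/4·1/4 + 1/4·0 + 1/4·1/4 = 1/8.

1/8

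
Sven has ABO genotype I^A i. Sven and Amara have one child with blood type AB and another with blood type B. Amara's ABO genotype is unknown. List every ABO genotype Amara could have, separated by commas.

For each candidate genotype of Amara, check whether crossing it with I^A i can produce every observed child phenotype.
  I^A I^A → possible child types {A} ✗
  I^A I^B → possible child types {A, B, AB} ✓
  I^A i → possible child types {O, A} ✗
  I^B I^B → possible child types {B, AB} ✓
  I^B i → possible child types {O, A, B, AB} ✓
  i i → possible child types {O, A} ✗

I^A I^B, I^B I^B, I^B i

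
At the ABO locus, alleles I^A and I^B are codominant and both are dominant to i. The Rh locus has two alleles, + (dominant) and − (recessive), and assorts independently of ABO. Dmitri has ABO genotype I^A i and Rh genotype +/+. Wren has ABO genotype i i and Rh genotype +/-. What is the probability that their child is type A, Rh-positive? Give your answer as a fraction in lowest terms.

1/2

ABO cross I^A i × i i → offspring phenotypes: 1/2 O, 1/2 A.
Rh cross +/+ × +/- → 1 Rh+.
Independent loci: P(type A, Rh-positive) = 1/2 × 1 = 1/2.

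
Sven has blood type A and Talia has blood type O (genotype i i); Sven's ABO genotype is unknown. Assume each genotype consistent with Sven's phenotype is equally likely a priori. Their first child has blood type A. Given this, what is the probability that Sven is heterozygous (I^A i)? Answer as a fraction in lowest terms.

Possible genotypes: Sven ∈ {I^A I^A, I^A i}; Talia ∈ {i i}.
Weight each parental genotype pair by prior × P(type-A child):
  I^A I^A × i i: posterior weight 2/3.
  I^A i × i i: posterior weight 1/3.
Sum the posterior weight over pairs where Sven is I^A i: 1/3.

1/3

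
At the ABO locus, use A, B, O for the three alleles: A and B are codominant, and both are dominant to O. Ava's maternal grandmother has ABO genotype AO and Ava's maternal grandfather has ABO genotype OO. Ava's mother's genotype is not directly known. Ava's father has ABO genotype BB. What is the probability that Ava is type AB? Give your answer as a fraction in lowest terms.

1/4

Ava's mother's ABO genotype from AO × OO: 1/2 AO, 1/2 OO.
Crossing each possibility with the father BB and summing P(type AB): 1/2·1/2 + 1/2·0 = 1/4.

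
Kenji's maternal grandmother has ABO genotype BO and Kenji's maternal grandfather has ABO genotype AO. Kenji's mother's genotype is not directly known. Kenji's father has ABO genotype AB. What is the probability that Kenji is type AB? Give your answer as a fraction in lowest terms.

1/4

Kenji's mother's ABO genotype from BO × AO: 1/4 AB, 1/4 AO, 1/4 BO, 1/4 OO.
Crossing each possibility with the father AB and summing P(type AB): 1/4·1/2 + 1/4·1/4 + 1/4·1/4 + 1/4·0 = 1/4.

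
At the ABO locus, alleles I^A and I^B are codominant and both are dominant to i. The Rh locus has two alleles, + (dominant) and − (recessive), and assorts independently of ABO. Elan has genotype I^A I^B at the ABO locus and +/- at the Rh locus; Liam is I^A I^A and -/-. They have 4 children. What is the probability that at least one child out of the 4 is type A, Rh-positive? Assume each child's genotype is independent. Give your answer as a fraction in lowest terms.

175/256

ABO cross I^A I^B × I^A I^A → 1/2 A, 1/2 AB.
Rh cross +/- × -/- → 1/2 Rh+, 1/2 Rh-; so P(type A, Rh-positive) = 1/2 × 1/2 = 1/4 per child.
P(none) = (3/4)^4 = 81/256; P(at least one) = 1 − 81/256 = 175/256.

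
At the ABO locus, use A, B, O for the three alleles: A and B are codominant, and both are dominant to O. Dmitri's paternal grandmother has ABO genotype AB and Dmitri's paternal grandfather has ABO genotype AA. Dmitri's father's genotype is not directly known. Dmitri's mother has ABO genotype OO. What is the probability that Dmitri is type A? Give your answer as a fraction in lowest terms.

3/4

Dmitri's father's ABO genotype from AB × AA: 1/2 AA, 1/2 AB.
Crossing each possibility with the mother OO and summing P(type A): 1/2·1 + 1/2·1/2 = 3/4.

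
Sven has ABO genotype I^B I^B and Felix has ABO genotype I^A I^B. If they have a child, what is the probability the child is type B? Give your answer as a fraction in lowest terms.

1/2

ABO cross I^B I^B × I^A I^B → offspring phenotypes: 1/2 B, 1/2 AB.
So P(type B) = 1/2.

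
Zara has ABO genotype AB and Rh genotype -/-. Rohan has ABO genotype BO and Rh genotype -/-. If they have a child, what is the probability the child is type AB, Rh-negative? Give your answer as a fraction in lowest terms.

ABO cross AB × BO → offspring phenotypes: 1/4 A, 1/2 B, 1/4 AB.
Rh cross -/- × -/- → 1 Rh-.
Independent loci: P(type AB, Rh-negative) = 1/4 × 1 = 1/4.

1/4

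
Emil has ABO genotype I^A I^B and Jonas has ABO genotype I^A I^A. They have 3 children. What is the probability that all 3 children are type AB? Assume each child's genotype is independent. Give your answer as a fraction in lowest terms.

ABO cross I^A I^B × I^A I^A → 1/2 A, 1/2 AB.
So P(type AB) = 1/2 per child.
All 3 independent: (1/2)^3 = 1/8.

1/8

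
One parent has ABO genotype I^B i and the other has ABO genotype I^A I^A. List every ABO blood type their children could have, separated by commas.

A, AB

Gametes from I^B i × I^A I^A give offspring ABO genotypes I^A I^B, I^A i, i.e. phenotypes A, AB.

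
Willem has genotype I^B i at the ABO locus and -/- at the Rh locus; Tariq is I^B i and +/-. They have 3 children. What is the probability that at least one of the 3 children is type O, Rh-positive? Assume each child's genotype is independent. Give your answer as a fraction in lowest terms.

169/512

ABO cross I^B i × I^B i → 1/4 O, 3/4 B.
Rh cross -/- × +/- → 1/2 Rh+, 1/2 Rh-; so P(type O, Rh-positive) = 1/4 × 1/2 = 1/8 per child.
P(none) = (7/8)^3 = 343/512; P(at least one) = 1 − 343/512 = 169/512.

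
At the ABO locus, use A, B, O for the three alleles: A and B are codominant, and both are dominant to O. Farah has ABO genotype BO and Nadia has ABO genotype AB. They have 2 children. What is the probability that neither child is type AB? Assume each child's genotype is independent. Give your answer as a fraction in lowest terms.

ABO cross BO × AB → 1/4 A, 1/2 B, 1/4 AB.
So P(type AB) = 1/4 per child.
P(not type AB) = 3/4 for one child; (3/4)^2 = 9/16.

9/16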